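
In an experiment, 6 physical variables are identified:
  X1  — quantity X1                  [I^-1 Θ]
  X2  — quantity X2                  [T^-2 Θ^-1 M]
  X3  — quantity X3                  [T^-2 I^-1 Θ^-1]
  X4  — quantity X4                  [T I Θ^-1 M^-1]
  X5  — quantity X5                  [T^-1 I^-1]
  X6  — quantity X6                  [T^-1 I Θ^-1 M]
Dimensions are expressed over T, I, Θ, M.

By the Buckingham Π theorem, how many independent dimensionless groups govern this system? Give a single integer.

Write exponents as rows T,I,Θ,M / cols X1,X2,X3,X4,X5,X6:
  T: [ 0 -2 -2  1 -1 -1]
  I: [-1  0 -1  1 -1  1]
  Θ: [ 1 -1 -1 -1  0 -1]
  M: [ 0  1  0 -1  0  1]
RREF → pivots at {X1,X2,X3} ⇒ r = 3
n=6, r=3 ⇒ 3 dimensionless groups

3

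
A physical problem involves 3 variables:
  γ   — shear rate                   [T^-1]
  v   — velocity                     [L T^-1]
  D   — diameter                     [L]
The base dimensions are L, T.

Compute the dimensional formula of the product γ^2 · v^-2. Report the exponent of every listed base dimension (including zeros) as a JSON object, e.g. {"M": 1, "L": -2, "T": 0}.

Exponent matrix [L,T] × [γ,v,D]:
  L: [ 0  1  1]
  T: [-1 -1  0]
  [L]: (2)·0+(-2)·1 = -2
  [T]: (2)·-1+(-2)·-1 = 0
⇒ L^-2

{"L": -2, "T": 0}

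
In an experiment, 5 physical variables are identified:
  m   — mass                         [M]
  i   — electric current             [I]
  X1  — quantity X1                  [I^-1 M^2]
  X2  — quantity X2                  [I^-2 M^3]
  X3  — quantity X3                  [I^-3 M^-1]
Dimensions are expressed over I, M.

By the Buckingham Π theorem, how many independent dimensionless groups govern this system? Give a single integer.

Dimensional matrix (I×M by m×i×X1×X2×X3):
  I: [ 0  1 -1 -2 -3]
  M: [ 1  0  2  3 -1]
RREF → pivots at {m,i} ⇒ r = 2
5 vars − rank 2 = 3 Π groups

3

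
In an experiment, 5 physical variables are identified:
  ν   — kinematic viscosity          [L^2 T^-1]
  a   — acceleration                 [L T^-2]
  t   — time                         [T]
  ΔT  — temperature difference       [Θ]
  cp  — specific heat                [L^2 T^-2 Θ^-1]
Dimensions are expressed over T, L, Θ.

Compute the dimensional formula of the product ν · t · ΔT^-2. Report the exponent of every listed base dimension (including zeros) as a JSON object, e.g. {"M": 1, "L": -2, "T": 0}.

{"T": 0, "L": 2, "Θ": -2}

Dimensional matrix (T×L×Θ by ν×a×t×ΔT×cp):
  T: [-1 -2  1  0 -2]
  L: [ 2  1  0  0  2]
  Θ: [ 0  0  0  1 -1]
  [T]: (1)·-1+(1)·1+(-2)·0 = 0
  [L]: (1)·2+(1)·0+(-2)·0 = 2
  [Θ]: (1)·0+(1)·0+(-2)·1 = -2
⇒ L^2 Θ^-2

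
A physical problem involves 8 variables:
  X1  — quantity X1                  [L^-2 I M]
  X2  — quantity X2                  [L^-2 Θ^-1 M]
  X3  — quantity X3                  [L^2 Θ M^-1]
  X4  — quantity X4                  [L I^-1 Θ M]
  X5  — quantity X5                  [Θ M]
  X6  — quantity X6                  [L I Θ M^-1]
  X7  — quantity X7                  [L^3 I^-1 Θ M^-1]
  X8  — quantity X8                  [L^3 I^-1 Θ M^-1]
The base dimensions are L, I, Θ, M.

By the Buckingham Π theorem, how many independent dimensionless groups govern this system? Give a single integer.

Dimensional matrix (L×I×Θ×M by X1×X2×X3×X4×X5×X6×X7×X8):
  L: [-2 -2  2  1  0  1  3  3]
  I: [ 1  0  0 -1  0  1 -1 -1]
  Θ: [ 0 -1  1  1  1  1  1  1]
  M: [ 1  1 -1  1  1 -1 -1 -1]
RREF → pivots at {X1,X2,X4} ⇒ r = 3
n=8, r=3 ⇒ 5 dimensionless groups

5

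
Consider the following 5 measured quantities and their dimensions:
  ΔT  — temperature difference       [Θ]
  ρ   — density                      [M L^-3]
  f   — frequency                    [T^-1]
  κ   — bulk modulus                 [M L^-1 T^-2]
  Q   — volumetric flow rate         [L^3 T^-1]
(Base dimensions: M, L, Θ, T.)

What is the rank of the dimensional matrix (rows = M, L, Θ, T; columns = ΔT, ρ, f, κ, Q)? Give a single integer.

4

Write exponents as rows M,L,Θ,T / cols ΔT,ρ,f,κ,Q:
  M: [ 0  1  0  1  0]
  L: [ 0 -3  0 -1  3]
  Θ: [ 1  0  0  0  0]
  T: [ 0  0 -1 -2 -1]
Row reduction gives pivot columns ΔT,ρ,f,κ; rank = 4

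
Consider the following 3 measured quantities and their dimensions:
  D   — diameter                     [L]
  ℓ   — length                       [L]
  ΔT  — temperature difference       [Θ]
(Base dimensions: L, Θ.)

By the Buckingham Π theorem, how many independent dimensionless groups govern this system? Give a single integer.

Dimensional matrix (L×Θ by D×ℓ×ΔT):
  L: [ 1  1  0]
  Θ: [ 0  0  1]
RREF → pivots at {D,ΔT} ⇒ r = 2
n=3, r=2 ⇒ 1 dimensionless group

1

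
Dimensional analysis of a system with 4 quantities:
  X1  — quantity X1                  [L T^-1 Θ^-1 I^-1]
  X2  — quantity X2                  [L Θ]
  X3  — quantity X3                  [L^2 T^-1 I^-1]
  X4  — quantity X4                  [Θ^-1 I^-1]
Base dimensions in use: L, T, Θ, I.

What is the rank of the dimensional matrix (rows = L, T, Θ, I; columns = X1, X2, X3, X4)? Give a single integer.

Write exponents as rows L,T,Θ,I / cols X1,X2,X3,X4:
  L: [ 1  1  2  0]
  T: [-1  0 -1  0]
  Θ: [-1  1  0 -1]
  I: [-1  0 -1 -1]
RREF → pivots at {X1,X2,X4} ⇒ r = 3

3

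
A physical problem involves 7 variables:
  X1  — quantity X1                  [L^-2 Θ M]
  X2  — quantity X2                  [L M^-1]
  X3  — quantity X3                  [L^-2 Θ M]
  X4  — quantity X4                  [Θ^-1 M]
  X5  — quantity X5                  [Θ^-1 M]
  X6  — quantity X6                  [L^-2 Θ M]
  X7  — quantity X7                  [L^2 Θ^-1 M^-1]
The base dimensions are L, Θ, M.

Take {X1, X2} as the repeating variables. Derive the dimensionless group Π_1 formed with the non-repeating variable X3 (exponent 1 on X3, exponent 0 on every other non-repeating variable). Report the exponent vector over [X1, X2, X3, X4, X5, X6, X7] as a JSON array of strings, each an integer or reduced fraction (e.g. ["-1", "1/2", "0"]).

["-1", "0", "1", "0", "0", "0", "0"]

Dimensional matrix (L×Θ×M by X1×X2×X3×X4×X5×X6×X7):
  L: [-2  1 -2  0  0 -2  2]
  Θ: [ 1  0  1 -1 -1  1 -1]
  M: [ 1 -1  1  1  1  1 -1]
RREF → pivots at {X1,X2} ⇒ r = 2
Pivot set = {X1,X2}, free = {X3,X4,X5,X6,X7}
RREF:
  r0: [   1    0    1   -1   -1    1   -1]
  r1: [   0    1    0   -2   -2    0    0]
  r2: [   0    0    0    0    0    0    0]
Fix exponent of X3 at 1, X4 at 0, X5 at 0, X6 at 0, X7 at 0; solve each RREF row for its pivot's exponent:
  r0: exp(X1) + (1)·1 = 0 ⇒ exp(X1) = -1
  r1: exp(X2) + (0)·1 = 0 ⇒ exp(X2) = 0
Π_1 = X1^-1 · X3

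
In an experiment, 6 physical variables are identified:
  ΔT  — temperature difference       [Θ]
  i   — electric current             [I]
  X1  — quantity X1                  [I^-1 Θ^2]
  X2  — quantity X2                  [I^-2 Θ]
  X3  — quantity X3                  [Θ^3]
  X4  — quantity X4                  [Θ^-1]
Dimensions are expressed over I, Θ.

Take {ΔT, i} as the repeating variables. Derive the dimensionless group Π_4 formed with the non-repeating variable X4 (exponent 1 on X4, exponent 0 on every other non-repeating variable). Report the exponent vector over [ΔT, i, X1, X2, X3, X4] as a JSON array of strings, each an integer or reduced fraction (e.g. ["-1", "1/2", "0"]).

Write exponents as rows I,Θ / cols ΔT,i,X1,X2,X3,X4:
  I: [ 0  1 -1 -2  0  0]
  Θ: [ 1  0  2  1  3 -1]
Echelon form has 2 nonzero rows (pivots: ΔT,i)
Repeat: ΔT,i; free: X1,X2,X3,X4
RREF:
  r0: [   1    0    2    1    3   -1]
  r1: [   0    1   -1   -2    0    0]
Fix exponent of X4 at 1, X1 at 0, X2 at 0, X3 at 0; solve each RREF row for its pivot's exponent:
  r0: exp(ΔT) + (-1)·1 = 0 ⇒ exp(ΔT) = 1
  r1: exp(i) + (0)·1 = 0 ⇒ exp(i) = 0
Π_4 = ΔT · X4

["1", "0", "0", "0", "0", "1"]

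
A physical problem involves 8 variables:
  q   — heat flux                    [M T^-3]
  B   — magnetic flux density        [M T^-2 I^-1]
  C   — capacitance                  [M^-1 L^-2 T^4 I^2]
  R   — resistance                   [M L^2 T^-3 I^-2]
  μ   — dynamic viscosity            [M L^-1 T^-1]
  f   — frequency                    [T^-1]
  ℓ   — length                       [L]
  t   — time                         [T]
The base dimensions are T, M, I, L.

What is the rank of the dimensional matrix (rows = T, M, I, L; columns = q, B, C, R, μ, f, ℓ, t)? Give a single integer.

Write exponents as rows T,M,I,L / cols q,B,C,R,μ,f,ℓ,t:
  T: [-3 -2  4 -3 -1 -1  0  1]
  M: [ 1  1 -1  1  1  0  0  0]
  I: [ 0 -1  2 -2  0  0  0  0]
  L: [ 0  0 -2  2 -1  0  1  0]
Echelon form has 4 nonzero rows (pivots: q,B,C,R)

4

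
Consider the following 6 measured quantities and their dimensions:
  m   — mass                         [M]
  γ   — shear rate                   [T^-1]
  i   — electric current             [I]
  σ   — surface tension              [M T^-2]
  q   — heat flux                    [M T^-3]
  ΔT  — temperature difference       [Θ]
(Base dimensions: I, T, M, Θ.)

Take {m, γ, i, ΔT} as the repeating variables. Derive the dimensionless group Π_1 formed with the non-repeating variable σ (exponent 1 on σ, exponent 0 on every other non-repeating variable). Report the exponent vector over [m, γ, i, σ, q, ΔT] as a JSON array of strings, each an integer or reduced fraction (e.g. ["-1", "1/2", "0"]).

Dimensional matrix (I×T×M×Θ by m×γ×i×σ×q×ΔT):
  I: [ 0  0  1  0  0  0]
  T: [ 0 -1  0 -2 -3  0]
  M: [ 1  0  0  1  1  0]
  Θ: [ 0  0  0  0  0  1]
Echelon form has 4 nonzero rows (pivots: m,γ,i,ΔT)
Repeat: m,γ,i,ΔT; free: σ,q
RREF:
  r0: [   1    0    0    1    1    0]
  r1: [   0    1    0    2    3    0]
  r2: [   0    0    1    0    0    0]
  r3: [   0    0    0    0    0    1]
Fix exponent of σ at 1, q at 0; solve each RREF row for its pivot's exponent:
  r0: exp(m) + (1)·1 = 0 ⇒ exp(m) = -1
  r1: exp(γ) + (2)·1 = 0 ⇒ exp(γ) = -2
  r2: exp(i) + (0)·1 = 0 ⇒ exp(i) = 0
  r3: exp(ΔT) + (0)·1 = 0 ⇒ exp(ΔT) = 0
Π_1 = m^-1 · γ^-2 · σ

["-1", "-2", "0", "1", "0", "0"]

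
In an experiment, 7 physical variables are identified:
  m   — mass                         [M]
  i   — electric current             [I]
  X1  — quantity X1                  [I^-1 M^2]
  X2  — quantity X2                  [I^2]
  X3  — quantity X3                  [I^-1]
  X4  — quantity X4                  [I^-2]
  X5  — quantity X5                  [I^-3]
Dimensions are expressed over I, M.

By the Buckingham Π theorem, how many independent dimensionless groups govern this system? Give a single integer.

5

Dimensional matrix (I×M by m×i×X1×X2×X3×X4×X5):
  I: [ 0  1 -1  2 -1 -2 -3]
  M: [ 1  0  2  0  0  0  0]
Echelon form has 2 nonzero rows (pivots: m,i)
Π count = n − r = 7 − 2 = 5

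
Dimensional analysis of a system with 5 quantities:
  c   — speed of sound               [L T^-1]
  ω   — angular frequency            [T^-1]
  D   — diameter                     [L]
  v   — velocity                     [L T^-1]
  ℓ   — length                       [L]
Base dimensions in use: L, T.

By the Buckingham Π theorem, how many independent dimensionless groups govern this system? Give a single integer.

Exponent matrix [L,T] × [c,ω,D,v,ℓ]:
  L: [ 1  0  1  1  1]
  T: [-1 -1  0 -1  0]
Echelon form has 2 nonzero rows (pivots: c,ω)
Π count = n − r = 5 − 2 = 3

3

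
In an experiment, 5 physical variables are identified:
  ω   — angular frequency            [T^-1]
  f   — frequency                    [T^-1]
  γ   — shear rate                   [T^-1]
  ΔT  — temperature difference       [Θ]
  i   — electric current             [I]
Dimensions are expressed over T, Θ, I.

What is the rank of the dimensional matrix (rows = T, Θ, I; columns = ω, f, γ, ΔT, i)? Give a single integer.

3

Exponent matrix [T,Θ,I] × [ω,f,γ,ΔT,i]:
  T: [-1 -1 -1  0  0]
  Θ: [ 0  0  0  1  0]
  I: [ 0  0  0  0  1]
Echelon form has 3 nonzero rows (pivots: ω,ΔT,i)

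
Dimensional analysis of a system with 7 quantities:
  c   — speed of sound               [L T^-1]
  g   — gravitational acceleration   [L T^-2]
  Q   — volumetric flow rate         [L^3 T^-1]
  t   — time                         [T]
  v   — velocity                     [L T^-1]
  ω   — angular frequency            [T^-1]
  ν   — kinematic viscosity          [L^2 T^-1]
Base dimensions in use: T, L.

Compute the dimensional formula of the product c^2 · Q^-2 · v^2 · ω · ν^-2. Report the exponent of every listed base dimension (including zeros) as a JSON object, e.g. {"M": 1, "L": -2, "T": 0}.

Exponent matrix [T,L] × [c,g,Q,t,v,ω,ν]:
  T: [-1 -2 -1  1 -1 -1 -1]
  L: [ 1  1  3  0  1  0  2]
  [T]: (2)·-1+(-2)·-1+(2)·-1+(1)·-1+(-2)·-1 = -1
  [L]: (2)·1+(-2)·3+(2)·1+(1)·0+(-2)·2 = -6
⇒ T^-1 L^-6

{"T": -1, "L": -6}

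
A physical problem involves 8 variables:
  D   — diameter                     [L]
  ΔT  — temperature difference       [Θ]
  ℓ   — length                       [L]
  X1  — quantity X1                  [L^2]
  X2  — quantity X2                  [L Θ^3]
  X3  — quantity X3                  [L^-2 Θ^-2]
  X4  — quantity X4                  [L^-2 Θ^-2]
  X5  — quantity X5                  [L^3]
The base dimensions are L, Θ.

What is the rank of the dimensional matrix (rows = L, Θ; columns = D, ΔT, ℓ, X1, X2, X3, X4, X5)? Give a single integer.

Exponent matrix [L,Θ] × [D,ΔT,ℓ,X1,X2,X3,X4,X5]:
  L: [ 1  0  1  2  1 -2 -2  3]
  Θ: [ 0  1  0  0  3 -2 -2  0]
RREF → pivots at {D,ΔT} ⇒ r = 2

2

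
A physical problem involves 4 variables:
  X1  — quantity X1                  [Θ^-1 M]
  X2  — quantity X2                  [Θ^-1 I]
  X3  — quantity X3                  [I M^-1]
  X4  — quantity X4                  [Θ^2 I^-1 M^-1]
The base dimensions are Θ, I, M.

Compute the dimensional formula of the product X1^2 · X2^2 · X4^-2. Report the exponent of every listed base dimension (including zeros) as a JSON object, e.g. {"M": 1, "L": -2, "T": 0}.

Dimensional matrix (Θ×I×M by X1×X2×X3×X4):
  Θ: [-1 -1  0  2]
  I: [ 0  1  1 -1]
  M: [ 1  0 -1 -1]
  [Θ]: (2)·-1+(2)·-1+(-2)·2 = -8
  [I]: (2)·0+(2)·1+(-2)·-1 = 4
  [M]: (2)·1+(2)·0+(-2)·-1 = 4
⇒ Θ^-8 I^4 M^4

{"Θ": -8, "I": 4, "M": 4}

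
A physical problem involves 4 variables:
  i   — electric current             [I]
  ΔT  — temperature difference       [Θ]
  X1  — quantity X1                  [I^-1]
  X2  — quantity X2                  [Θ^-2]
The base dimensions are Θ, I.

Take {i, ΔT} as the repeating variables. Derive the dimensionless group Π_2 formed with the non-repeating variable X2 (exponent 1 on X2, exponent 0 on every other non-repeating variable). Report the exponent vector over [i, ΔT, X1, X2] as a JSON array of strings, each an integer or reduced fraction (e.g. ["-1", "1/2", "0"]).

["0", "2", "0", "1"]

Dimensional matrix (Θ×I by i×ΔT×X1×X2):
  Θ: [ 0  1  0 -2]
  I: [ 1  0 -1  0]
RREF → pivots at {i,ΔT} ⇒ r = 2
Repeat: i,ΔT; free: X1,X2
RREF:
  r0: [   1    0   -1    0]
  r1: [   0    1    0   -2]
Fix exponent of X2 at 1, X1 at 0; solve each RREF row for its pivot's exponent:
  r0: exp(i) + (0)·1 = 0 ⇒ exp(i) = 0
  r1: exp(ΔT) + (-2)·1 = 0 ⇒ exp(ΔT) = 2
Π_2 = ΔT^2 · X2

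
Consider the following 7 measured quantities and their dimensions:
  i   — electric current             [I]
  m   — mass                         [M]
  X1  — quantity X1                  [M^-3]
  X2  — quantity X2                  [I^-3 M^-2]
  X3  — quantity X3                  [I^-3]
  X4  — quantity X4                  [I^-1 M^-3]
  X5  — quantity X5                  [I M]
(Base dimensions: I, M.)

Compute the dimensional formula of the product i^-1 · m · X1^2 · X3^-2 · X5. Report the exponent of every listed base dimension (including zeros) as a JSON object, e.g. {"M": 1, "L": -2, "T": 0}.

Dimensional matrix (I×M by i×m×X1×X2×X3×X4×X5):
  I: [ 1  0  0 -3 -3 -1  1]
  M: [ 0  1 -3 -2  0 -3  1]
  [I]: (-1)·1+(1)·0+(2)·0+(-2)·-3+(1)·1 = 6
  [M]: (-1)·0+(1)·1+(2)·-3+(-2)·0+(1)·1 = -4
⇒ I^6 M^-4

{"I": 6, "M": -4}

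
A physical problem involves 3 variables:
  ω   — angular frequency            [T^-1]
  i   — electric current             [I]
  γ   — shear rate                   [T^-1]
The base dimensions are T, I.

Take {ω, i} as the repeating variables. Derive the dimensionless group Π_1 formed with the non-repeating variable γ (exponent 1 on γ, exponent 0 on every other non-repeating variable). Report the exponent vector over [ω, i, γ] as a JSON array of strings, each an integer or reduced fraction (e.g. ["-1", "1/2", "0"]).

Dimensional matrix (T×I by ω×i×γ):
  T: [-1  0 -1]
  I: [ 0  1  0]
Echelon form has 2 nonzero rows (pivots: ω,i)
Repeat: ω,i; free: γ
RREF:
  r0: [   1    0    1]
  r1: [   0    1    0]
Fix exponent of γ at 1; solve each RREF row for its pivot's exponent:
  r0: exp(ω) + (1)·1 = 0 ⇒ exp(ω) = -1
  r1: exp(i) + (0)·1 = 0 ⇒ exp(i) = 0
Π_1 = ω^-1 · γ

["-1", "0", "1"]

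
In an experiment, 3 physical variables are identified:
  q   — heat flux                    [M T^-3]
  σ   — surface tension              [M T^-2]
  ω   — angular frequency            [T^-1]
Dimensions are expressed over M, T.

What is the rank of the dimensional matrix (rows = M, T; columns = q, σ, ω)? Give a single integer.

Exponent matrix [M,T] × [q,σ,ω]:
  M: [ 1  1  0]
  T: [-3 -2 -1]
Row reduction gives pivot columns q,σ; rank = 2

2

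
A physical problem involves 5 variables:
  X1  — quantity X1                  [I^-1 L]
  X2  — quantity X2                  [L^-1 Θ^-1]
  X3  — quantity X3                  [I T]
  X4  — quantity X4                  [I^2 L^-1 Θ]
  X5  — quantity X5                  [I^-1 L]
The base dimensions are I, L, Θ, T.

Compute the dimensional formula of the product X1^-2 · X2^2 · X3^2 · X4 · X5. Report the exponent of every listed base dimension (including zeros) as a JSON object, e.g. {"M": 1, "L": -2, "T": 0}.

Write exponents as rows I,L,Θ,T / cols X1,X2,X3,X4,X5:
  I: [-1  0  1  2 -1]
  L: [ 1 -1  0 -1  1]
  Θ: [ 0 -1  0  1  0]
  T: [ 0  0  1  0  0]
  [I]: (-2)·-1+(2)·0+(2)·1+(1)·2+(1)·-1 = 5
  [L]: (-2)·1+(2)·-1+(2)·0+(1)·-1+(1)·1 = -4
  [Θ]: (-2)·0+(2)·-1+(2)·0+(1)·1+(1)·0 = -1
  [T]: (-2)·0+(2)·0+(2)·1+(1)·0+(1)·0 = 2
⇒ I^5 L^-4 Θ^-1 T^2

{"I": 5, "L": -4, "Θ": -1, "T": 2}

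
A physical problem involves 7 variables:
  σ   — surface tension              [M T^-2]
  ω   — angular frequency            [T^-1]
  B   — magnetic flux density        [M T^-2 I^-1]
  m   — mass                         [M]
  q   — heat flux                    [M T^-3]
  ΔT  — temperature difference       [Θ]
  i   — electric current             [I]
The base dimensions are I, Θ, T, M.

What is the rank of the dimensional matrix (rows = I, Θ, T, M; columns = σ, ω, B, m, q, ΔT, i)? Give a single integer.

4

Dimensional matrix (I×Θ×T×M by σ×ω×B×m×q×ΔT×i):
  I: [ 0  0 -1  0  0  0  1]
  Θ: [ 0  0  0  0  0  1  0]
  T: [-2 -1 -2  0 -3  0  0]
  M: [ 1  0  1  1  1  0  0]
Row reduction gives pivot columns σ,ω,B,ΔT; rank = 4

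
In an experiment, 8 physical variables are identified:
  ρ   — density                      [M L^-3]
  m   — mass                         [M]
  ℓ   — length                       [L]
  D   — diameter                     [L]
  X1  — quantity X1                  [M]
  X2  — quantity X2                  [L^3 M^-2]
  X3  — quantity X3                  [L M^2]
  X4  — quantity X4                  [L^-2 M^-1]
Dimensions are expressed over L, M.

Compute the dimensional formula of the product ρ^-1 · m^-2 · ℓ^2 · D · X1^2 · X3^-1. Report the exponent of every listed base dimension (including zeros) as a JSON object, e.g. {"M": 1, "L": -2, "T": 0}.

Write exponents as rows L,M / cols ρ,m,ℓ,D,X1,X2,X3,X4:
  L: [-3  0  1  1  0  3  1 -2]
  M: [ 1  1  0  0  1 -2  2 -1]
  [L]: (-1)·-3+(-2)·0+(2)·1+(1)·1+(2)·0+(-1)·1 = 5
  [M]: (-1)·1+(-2)·1+(2)·0+(1)·0+(2)·1+(-1)·2 = -3
⇒ L^5 M^-3

{"L": 5, "M": -3}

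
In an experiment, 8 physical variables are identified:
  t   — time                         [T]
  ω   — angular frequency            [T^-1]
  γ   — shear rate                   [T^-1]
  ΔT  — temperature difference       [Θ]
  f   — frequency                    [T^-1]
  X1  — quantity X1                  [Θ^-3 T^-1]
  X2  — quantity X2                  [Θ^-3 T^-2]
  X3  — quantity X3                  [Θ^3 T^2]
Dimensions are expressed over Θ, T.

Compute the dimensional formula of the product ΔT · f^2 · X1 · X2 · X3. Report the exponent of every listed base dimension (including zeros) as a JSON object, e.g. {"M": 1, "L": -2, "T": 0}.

Dimensional matrix (Θ×T by t×ω×γ×ΔT×f×X1×X2×X3):
  Θ: [ 0  0  0  1  0 -3 -3  3]
  T: [ 1 -1 -1  0 -1 -1 -2  2]
  [Θ]: (1)·1+(2)·0+(1)·-3+(1)·-3+(1)·3 = -2
  [T]: (1)·0+(2)·-1+(1)·-1+(1)·-2+(1)·2 = -3
⇒ Θ^-2 T^-3

{"Θ": -2, "T": -3}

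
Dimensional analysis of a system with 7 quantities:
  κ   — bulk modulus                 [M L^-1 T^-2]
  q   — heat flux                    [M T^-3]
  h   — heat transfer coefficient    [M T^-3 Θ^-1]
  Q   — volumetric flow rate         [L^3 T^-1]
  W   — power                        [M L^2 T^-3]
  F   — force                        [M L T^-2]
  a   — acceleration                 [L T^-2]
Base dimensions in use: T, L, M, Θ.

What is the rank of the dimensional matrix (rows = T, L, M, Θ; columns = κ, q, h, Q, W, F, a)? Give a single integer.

4

Exponent matrix [T,L,M,Θ] × [κ,q,h,Q,W,F,a]:
  T: [-2 -3 -3 -1 -3 -2 -2]
  L: [-1  0  0  3  2  1  1]
  M: [ 1  1  1  0  1  1  0]
  Θ: [ 0  0 -1  0  0  0  0]
RREF → pivots at {κ,q,h,Q} ⇒ r = 4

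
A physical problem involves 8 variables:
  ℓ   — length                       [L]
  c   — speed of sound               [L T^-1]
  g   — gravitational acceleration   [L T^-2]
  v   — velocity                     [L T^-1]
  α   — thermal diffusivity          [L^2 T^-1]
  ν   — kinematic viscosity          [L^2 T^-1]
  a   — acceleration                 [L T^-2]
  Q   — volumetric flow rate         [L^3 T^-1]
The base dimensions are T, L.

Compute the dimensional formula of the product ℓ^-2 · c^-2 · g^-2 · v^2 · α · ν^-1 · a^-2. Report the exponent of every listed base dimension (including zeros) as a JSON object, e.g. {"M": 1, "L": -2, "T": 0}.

{"T": 8, "L": -6}

Write exponents as rows T,L / cols ℓ,c,g,v,α,ν,a,Q:
  T: [ 0 -1 -2 -1 -1 -1 -2 -1]
  L: [ 1  1  1  1  2  2  1  3]
  [T]: (-2)·0+(-2)·-1+(-2)·-2+(2)·-1+(1)·-1+(-1)·-1+(-2)·-2 = 8
  [L]: (-2)·1+(-2)·1+(-2)·1+(2)·1+(1)·2+(-1)·2+(-2)·1 = -6
⇒ T^8 L^-6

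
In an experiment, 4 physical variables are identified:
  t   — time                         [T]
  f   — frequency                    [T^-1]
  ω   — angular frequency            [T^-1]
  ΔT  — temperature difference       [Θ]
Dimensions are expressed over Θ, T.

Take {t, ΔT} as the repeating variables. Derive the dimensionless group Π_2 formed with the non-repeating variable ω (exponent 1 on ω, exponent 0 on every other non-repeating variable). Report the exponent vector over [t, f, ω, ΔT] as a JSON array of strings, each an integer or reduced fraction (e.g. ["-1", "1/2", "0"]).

Dimensional matrix (Θ×T by t×f×ω×ΔT):
  Θ: [ 0  0  0  1]
  T: [ 1 -1 -1  0]
Row reduction gives pivot columns t,ΔT; rank = 2
Pivot set = {t,ΔT}, free = {f,ω}
RREF:
  r0: [   1   -1   -1    0]
  r1: [   0    0    0    1]
Fix exponent of ω at 1, f at 0; solve each RREF row for its pivot's exponent:
  r0: exp(t) + (-1)·1 = 0 ⇒ exp(t) = 1
  r1: exp(ΔT) + (0)·1 = 0 ⇒ exp(ΔT) = 0
Π_2 = t · ω

["1", "0", "1", "0"]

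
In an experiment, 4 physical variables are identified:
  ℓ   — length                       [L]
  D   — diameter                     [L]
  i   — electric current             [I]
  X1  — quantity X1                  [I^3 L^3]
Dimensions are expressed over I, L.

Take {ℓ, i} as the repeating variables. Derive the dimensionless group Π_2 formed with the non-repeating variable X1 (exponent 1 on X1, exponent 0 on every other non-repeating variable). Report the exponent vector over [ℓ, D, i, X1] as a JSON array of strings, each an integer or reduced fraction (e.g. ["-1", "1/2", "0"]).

Dimensional matrix (I×L by ℓ×D×i×X1):
  I: [ 0  0  1  3]
  L: [ 1  1  0  3]
RREF → pivots at {ℓ,i} ⇒ r = 2
Repeat: ℓ,i; free: D,X1
RREF:
  r0: [   1    1    0    3]
  r1: [   0    0    1    3]
Fix exponent of X1 at 1, D at 0; solve each RREF row for its pivot's exponent:
  r0: exp(ℓ) + (3)·1 = 0 ⇒ exp(ℓ) = -3
  r1: exp(i) + (3)·1 = 0 ⇒ exp(i) = -3
Π_2 = ℓ^-3 · i^-3 · X1

["-3", "0", "-3", "1"]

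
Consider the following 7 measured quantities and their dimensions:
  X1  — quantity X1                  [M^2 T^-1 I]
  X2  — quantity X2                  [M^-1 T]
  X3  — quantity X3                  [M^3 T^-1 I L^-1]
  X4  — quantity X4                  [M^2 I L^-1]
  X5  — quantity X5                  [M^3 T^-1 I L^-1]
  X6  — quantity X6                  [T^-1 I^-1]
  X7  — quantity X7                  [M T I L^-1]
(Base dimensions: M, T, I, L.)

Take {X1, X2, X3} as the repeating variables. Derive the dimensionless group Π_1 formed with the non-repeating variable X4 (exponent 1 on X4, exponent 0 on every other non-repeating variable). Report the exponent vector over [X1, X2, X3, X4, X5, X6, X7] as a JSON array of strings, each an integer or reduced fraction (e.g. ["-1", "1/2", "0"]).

Exponent matrix [M,T,I,L] × [X1,X2,X3,X4,X5,X6,X7]:
  M: [ 2 -1  3  2  3  0  1]
  T: [-1  1 -1  0 -1 -1  1]
  I: [ 1  0  1  1  1 -1  1]
  L: [ 0  0 -1 -1 -1  0 -1]
RREF → pivots at {X1,X2,X3} ⇒ r = 3
Repeat: X1,X2,X3; free: X4,X5,X6,X7
RREF:
  r0: [   1    0    0    0    0   -1    0]
  r1: [   0    1    0    1    0   -2    2]
  r2: [   0    0    1    1    1    0    1]
  r3: [   0    0    0    0    0    0    0]
Fix exponent of X4 at 1, X5 at 0, X6 at 0, X7 at 0; solve each RREF row for its pivot's exponent:
  r0: exp(X1) + (0)·1 = 0 ⇒ exp(X1) = 0
  r1: exp(X2) + (1)·1 = 0 ⇒ exp(X2) = -1
  r2: exp(X3) + (1)·1 = 0 ⇒ exp(X3) = -1
Π_1 = X2^-1 · X3^-1 · X4

["0", "-1", "-1", "1", "0", "0", "0"]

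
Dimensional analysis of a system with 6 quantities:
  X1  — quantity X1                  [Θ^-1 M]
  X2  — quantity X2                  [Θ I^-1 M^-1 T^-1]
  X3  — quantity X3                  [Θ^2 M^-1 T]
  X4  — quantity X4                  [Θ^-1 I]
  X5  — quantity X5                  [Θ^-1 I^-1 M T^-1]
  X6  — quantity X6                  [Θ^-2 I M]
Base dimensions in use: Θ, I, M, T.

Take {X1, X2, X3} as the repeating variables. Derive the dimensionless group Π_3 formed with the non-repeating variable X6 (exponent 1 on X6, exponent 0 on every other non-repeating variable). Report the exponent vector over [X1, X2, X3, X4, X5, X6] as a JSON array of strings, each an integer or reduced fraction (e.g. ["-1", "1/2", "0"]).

Dimensional matrix (Θ×I×M×T by X1×X2×X3×X4×X5×X6):
  Θ: [-1  1  2 -1 -1 -2]
  I: [ 0 -1  0  1 -1  1]
  M: [ 1 -1 -1  0  1  1]
  T: [ 0 -1  1  0 -1  0]
Row reduction gives pivot columns X1,X2,X3; rank = 3
Repeat: X1,X2,X3; free: X4,X5,X6
RREF:
  r0: [   1    0    0   -2    2   -1]
  r1: [   0    1    0   -1    1   -1]
  r2: [   0    0    1   -1    0   -1]
  r3: [   0    0    0    0    0    0]
Fix exponent of X6 at 1, X4 at 0, X5 at 0; solve each RREF row for its pivot's exponent:
  r0: exp(X1) + (-1)·1 = 0 ⇒ exp(X1) = 1
  r1: exp(X2) + (-1)·1 = 0 ⇒ exp(X2) = 1
  r2: exp(X3) + (-1)·1 = 0 ⇒ exp(X3) = 1
Π_3 = X1 · X2 · X3 · X6

["1", "1", "1", "0", "0", "1"]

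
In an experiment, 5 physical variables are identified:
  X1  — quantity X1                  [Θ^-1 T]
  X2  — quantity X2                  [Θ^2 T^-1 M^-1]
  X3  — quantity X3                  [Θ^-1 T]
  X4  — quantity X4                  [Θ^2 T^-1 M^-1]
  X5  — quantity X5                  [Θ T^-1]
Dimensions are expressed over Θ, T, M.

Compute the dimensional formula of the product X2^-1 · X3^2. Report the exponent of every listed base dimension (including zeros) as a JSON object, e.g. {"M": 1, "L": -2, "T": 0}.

Exponent matrix [Θ,T,M] × [X1,X2,X3,X4,X5]:
  Θ: [-1  2 -1  2  1]
  T: [ 1 -1  1 -1 -1]
  M: [ 0 -1  0 -1  0]
  [Θ]: (-1)·2+(2)·-1 = -4
  [T]: (-1)·-1+(2)·1 = 3
  [M]: (-1)·-1+(2)·0 = 1
⇒ Θ^-4 T^3 M

{"Θ": -4, "T": 3, "M": 1}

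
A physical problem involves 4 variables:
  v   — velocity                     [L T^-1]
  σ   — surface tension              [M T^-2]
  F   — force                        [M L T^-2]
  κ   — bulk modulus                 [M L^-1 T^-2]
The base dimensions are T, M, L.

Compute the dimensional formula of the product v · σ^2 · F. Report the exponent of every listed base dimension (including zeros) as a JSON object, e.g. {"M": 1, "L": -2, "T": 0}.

{"T": -7, "M": 3, "L": 2}

Exponent matrix [T,M,L] × [v,σ,F,κ]:
  T: [-1 -2 -2 -2]
  M: [ 0  1  1  1]
  L: [ 1  0  1 -1]
  [T]: (1)·-1+(2)·-2+(1)·-2 = -7
  [M]: (1)·0+(2)·1+(1)·1 = 3
  [L]: (1)·1+(2)·0+(1)·1 = 2
⇒ T^-7 M^3 L^2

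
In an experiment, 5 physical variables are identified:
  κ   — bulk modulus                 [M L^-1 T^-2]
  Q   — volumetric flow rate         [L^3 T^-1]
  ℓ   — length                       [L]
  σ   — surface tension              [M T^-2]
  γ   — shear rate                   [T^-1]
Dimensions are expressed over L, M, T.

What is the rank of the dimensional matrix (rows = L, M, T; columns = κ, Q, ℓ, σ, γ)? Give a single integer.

Dimensional matrix (L×M×T by κ×Q×ℓ×σ×γ):
  L: [-1  3  1  0  0]
  M: [ 1  0  0  1  0]
  T: [-2 -1  0 -2 -1]
Row reduction gives pivot columns κ,Q,ℓ; rank = 3

3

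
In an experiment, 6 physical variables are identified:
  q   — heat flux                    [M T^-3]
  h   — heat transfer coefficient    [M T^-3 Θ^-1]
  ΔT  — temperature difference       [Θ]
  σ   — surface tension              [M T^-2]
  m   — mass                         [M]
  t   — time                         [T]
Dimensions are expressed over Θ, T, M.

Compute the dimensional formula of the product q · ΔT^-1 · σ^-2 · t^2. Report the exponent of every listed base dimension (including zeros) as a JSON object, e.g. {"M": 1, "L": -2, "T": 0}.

{"Θ": -1, "T": 3, "M": -1}

Dimensional matrix (Θ×T×M by q×h×ΔT×σ×m×t):
  Θ: [ 0 -1  1  0  0  0]
  T: [-3 -3  0 -2  0  1]
  M: [ 1  1  0  1  1  0]
  [Θ]: (1)·0+(-1)·1+(-2)·0+(2)·0 = -1
  [T]: (1)·-3+(-1)·0+(-2)·-2+(2)·1 = 3
  [M]: (1)·1+(-1)·0+(-2)·1+(2)·0 = -1
⇒ Θ^-1 T^3 M^-1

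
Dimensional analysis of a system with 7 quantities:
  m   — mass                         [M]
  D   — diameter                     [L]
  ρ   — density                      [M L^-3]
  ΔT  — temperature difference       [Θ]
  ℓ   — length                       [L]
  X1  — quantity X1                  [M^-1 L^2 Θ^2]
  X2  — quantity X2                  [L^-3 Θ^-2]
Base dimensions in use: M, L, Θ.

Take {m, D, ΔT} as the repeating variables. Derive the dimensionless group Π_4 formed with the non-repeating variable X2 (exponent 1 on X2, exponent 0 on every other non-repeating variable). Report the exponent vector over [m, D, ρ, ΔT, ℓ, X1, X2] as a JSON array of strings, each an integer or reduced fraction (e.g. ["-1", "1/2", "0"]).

["0", "3", "0", "2", "0", "0", "1"]

Write exponents as rows M,L,Θ / cols m,D,ρ,ΔT,ℓ,X1,X2:
  M: [ 1  0  1  0  0 -1  0]
  L: [ 0  1 -3  0  1  2 -3]
  Θ: [ 0  0  0  1  0  2 -2]
Echelon form has 3 nonzero rows (pivots: m,D,ΔT)
Pivot set = {m,D,ΔT}, free = {ρ,ℓ,X1,X2}
RREF:
  r0: [   1    0    1    0    0   -1    0]
  r1: [   0    1   -3    0    1    2   -3]
  r2: [   0    0    0    1    0    2   -2]
Fix exponent of X2 at 1, ρ at 0, ℓ at 0, X1 at 0; solve each RREF row for its pivot's exponent:
  r0: exp(m) + (0)·1 = 0 ⇒ exp(m) = 0
  r1: exp(D) + (-3)·1 = 0 ⇒ exp(D) = 3
  r2: exp(ΔT) + (-2)·1 = 0 ⇒ exp(ΔT) = 2
Π_4 = D^3 · ΔT^2 · X2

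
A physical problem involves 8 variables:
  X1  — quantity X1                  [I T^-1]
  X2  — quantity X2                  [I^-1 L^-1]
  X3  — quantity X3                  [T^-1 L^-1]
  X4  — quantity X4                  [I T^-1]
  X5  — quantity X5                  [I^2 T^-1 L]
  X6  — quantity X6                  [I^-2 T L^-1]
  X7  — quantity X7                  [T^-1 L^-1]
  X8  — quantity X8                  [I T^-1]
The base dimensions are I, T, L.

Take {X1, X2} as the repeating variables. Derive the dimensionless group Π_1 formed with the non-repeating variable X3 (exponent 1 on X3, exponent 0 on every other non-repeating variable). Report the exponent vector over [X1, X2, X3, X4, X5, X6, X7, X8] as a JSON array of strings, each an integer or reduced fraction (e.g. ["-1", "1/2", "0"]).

Dimensional matrix (I×T×L by X1×X2×X3×X4×X5×X6×X7×X8):
  I: [ 1 -1  0  1  2 -2  0  1]
  T: [-1  0 -1 -1 -1  1 -1 -1]
  L: [ 0 -1 -1  0  1 -1 -1  0]
Row reduction gives pivot columns X1,X2; rank = 2
Pivot set = {X1,X2}, free = {X3,X4,X5,X6,X7,X8}
RREF:
  r0: [   1    0    1    1    1   -1    1    1]
  r1: [   0    1    1    0   -1    1    1    0]
  r2: [   0    0    0    0    0    0    0    0]
Fix exponent of X3 at 1, X4 at 0, X5 at 0, X6 at 0, X7 at 0, X8 at 0; solve each RREF row for its pivot's exponent:
  r0: exp(X1) + (1)·1 = 0 ⇒ exp(X1) = -1
  r1: exp(X2) + (1)·1 = 0 ⇒ exp(X2) = -1
Π_1 = X1^-1 · X2^-1 · X3

["-1", "-1", "1", "0", "0", "0", "0", "0"]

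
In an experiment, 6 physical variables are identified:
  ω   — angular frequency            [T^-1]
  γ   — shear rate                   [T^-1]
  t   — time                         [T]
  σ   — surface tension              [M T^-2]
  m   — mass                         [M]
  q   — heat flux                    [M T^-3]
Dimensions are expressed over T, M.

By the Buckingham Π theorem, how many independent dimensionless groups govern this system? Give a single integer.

Write exponents as rows T,M / cols ω,γ,t,σ,m,q:
  T: [-1 -1  1 -2  0 -3]
  M: [ 0  0  0  1  1  1]
Echelon form has 2 nonzero rows (pivots: ω,σ)
Π count = n − r = 6 − 2 = 4

4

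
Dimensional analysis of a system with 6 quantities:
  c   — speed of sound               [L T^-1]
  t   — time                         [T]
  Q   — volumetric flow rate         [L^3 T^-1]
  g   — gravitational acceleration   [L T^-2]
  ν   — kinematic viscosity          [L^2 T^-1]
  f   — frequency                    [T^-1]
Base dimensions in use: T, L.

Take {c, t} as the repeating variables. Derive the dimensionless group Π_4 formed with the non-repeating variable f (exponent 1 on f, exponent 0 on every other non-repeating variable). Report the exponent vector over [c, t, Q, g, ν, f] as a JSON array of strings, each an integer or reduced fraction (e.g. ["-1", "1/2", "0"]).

Write exponents as rows T,L / cols c,t,Q,g,ν,f:
  T: [-1  1 -1 -2 -1 -1]
  L: [ 1  0  3  1  2  0]
Row reduction gives pivot columns c,t; rank = 2
Pivot set = {c,t}, free = {Q,g,ν,f}
RREF:
  r0: [   1    0    3    1    2    0]
  r1: [   0    1    2   -1    1   -1]
Fix exponent of f at 1, Q at 0, g at 0, ν at 0; solve each RREF row for its pivot's exponent:
  r0: exp(c) + (0)·1 = 0 ⇒ exp(c) = 0
  r1: exp(t) + (-1)·1 = 0 ⇒ exp(t) = 1
Π_4 = t · f

["0", "1", "0", "0", "0", "1"]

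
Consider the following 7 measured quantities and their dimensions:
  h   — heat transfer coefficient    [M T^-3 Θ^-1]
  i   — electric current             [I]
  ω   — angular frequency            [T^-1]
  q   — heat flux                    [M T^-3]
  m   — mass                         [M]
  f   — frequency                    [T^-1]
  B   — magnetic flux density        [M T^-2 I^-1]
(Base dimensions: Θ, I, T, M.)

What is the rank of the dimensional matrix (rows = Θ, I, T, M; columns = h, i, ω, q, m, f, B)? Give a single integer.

4

Dimensional matrix (Θ×I×T×M by h×i×ω×q×m×f×B):
  Θ: [-1  0  0  0  0  0  0]
  I: [ 0  1  0  0  0  0 -1]
  T: [-3  0 -1 -3  0 -1 -2]
  M: [ 1  0  0  1  1  0  1]
Row reduction gives pivot columns h,i,ω,q; rank = 4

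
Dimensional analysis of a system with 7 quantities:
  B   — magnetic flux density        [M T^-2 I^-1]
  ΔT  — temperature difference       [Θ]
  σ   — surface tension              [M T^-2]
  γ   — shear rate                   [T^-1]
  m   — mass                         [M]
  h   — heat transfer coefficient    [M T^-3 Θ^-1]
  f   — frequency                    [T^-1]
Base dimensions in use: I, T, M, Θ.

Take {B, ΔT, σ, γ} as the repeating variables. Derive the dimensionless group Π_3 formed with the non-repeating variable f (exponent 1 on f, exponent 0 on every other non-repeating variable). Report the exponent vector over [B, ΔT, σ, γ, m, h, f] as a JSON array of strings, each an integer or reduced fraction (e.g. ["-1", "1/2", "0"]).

["0", "0", "0", "-1", "0", "0", "1"]

Write exponents as rows I,T,M,Θ / cols B,ΔT,σ,γ,m,h,f:
  I: [-1  0  0  0  0  0  0]
  T: [-2  0 -2 -1  0 -3 -1]
  M: [ 1  0  1  0  1  1  0]
  Θ: [ 0  1  0  0  0 -1  0]
Echelon form has 4 nonzero rows (pivots: B,ΔT,σ,γ)
Pivot set = {B,ΔT,σ,γ}, free = {m,h,f}
RREF:
  r0: [   1    0    0    0    0    0    0]
  r1: [   0    1    0    0    0   -1    0]
  r2: [   0    0    1    0    1    1    0]
  r3: [   0    0    0    1   -2    1    1]
Fix exponent of f at 1, m at 0, h at 0; solve each RREF row for its pivot's exponent:
  r0: exp(B) + (0)·1 = 0 ⇒ exp(B) = 0
  r1: exp(ΔT) + (0)·1 = 0 ⇒ exp(ΔT) = 0
  r2: exp(σ) + (0)·1 = 0 ⇒ exp(σ) = 0
  r3: exp(γ) + (1)·1 = 0 ⇒ exp(γ) = -1
Π_3 = γ^-1 · f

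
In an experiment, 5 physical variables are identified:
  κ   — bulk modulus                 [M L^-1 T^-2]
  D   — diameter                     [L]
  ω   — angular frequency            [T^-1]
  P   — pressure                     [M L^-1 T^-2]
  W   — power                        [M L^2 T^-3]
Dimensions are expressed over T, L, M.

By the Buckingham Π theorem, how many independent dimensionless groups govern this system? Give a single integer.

Write exponents as rows T,L,M / cols κ,D,ω,P,W:
  T: [-2  0 -1 -2 -3]
  L: [-1  1  0 -1  2]
  M: [ 1  0  0  1  1]
RREF → pivots at {κ,D,ω} ⇒ r = 3
5 vars − rank 3 = 2 Π groups

2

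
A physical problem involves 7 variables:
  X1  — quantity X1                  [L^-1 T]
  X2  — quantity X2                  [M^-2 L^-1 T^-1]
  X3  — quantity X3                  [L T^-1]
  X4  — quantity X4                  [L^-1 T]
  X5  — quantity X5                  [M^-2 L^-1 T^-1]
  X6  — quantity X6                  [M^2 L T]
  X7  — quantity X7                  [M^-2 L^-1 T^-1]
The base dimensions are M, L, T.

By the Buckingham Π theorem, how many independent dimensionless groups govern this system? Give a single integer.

Dimensional matrix (M×L×T by X1×X2×X3×X4×X5×X6×X7):
  M: [ 0 -2  0  0 -2  2 -2]
  L: [-1 -1  1 -1 -1  1 -1]
  T: [ 1 -1 -1  1 -1  1 -1]
Row reduction gives pivot columns X1,X2; rank = 2
Π count = n − r = 7 − 2 = 5

5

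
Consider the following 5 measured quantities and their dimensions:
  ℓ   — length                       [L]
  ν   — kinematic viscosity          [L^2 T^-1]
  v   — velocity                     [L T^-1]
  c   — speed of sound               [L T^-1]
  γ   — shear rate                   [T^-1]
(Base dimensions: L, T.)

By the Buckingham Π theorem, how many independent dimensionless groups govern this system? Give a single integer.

3

Exponent matrix [L,T] × [ℓ,ν,v,c,γ]:
  L: [ 1  2  1  1  0]
  T: [ 0 -1 -1 -1 -1]
Row reduction gives pivot columns ℓ,ν; rank = 2
n=5, r=2 ⇒ 3 dimensionless groups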